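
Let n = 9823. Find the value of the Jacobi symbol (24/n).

Pull out 2^3: since 9823 ≡ 7 (mod 8), (2/9823) = +1, so (2/9823)^3 = +1.
Reciprocity: 3 ≡ 3 and 9823 ≡ 3 (mod 4), so (3/9823) = −(9823/3).
Reduce top mod 3: now compute (1/3).
Reached (1/3) = 1. Collecting the sign flips along the way, the symbol is -1.

-1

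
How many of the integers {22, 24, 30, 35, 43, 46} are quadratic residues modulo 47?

1

(22/47) = -1 → non-residue.
(24/47) = +1 → QR.
(30/47) = -1 → non-residue.
(35/47) = -1 → non-residue.
(43/47) = -1 → non-residue.
(46/47) = -1 → non-residue.
Total quadratic residues among the 6: 1.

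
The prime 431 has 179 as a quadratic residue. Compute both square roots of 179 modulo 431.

67, 364

Since 431 ≡ 3 (mod 4), a square root of 179 is 179^((431+1)/4) = 179^108 mod 431.
Repeated squaring: 179^2≡147, 179^4≡59, 179^8≡33, 179^16≡227, 179^32≡240, 179^64≡277 (mod 431).
179^108 = 179^(64+32+8+4) ≡ 364 (mod 431).
Check: 364² = 132496 ≡ 179 (mod 431). The two roots are 67 and 364.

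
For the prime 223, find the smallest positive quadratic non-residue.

3

(2/223) = +1, so 2 is a residue.
(3/223) = −1, so 3 is the smallest positive non-residue mod 223.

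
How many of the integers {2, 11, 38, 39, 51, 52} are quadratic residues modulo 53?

(2/53) = -1 → non-residue.
(11/53) = +1 → QR.
(38/53) = +1 → QR.
(39/53) = -1 → non-residue.
(51/53) = -1 → non-residue.
(52/53) = +1 → QR.
Total quadratic residues among the 6: 3.

3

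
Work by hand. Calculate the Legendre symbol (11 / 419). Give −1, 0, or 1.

-1

Reciprocity: 11 ≡ 3 and 419 ≡ 3 (mod 4), so (11/419) = −(419/11).
Reduce top mod 11: now compute (1/11).
Reached (1/11) = 1. Collecting the sign flips along the way, the symbol is -1.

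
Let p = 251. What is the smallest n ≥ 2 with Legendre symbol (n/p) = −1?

(2/251) = −1, so 2 is the smallest positive non-residue mod 251.

2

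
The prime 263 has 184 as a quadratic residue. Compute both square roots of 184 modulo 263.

Since 263 ≡ 3 (mod 4), a square root of 184 is 184^((263+1)/4) = 184^66 mod 263.
Repeated squaring: 184^2≡192, 184^4≡44, 184^8≡95, 184^16≡83, 184^32≡51, 184^64≡234 (mod 263).
184^66 = 184^(64+2) ≡ 218 (mod 263).
Check: 218² = 47524 ≡ 184 (mod 263). The two roots are 45 and 218.

45, 218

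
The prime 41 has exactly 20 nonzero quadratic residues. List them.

1 2 4 5 8 9 10 16 18 20 21 23 25 31 32 33 36 37 39 40

Square k = 1,…,20 (k and 41−k give the same square):
1²=1, 2²=4, 3²=9, 4²=16, 5²=25, 6²=36, 7²≡8, 8²≡23, 9²≡40, 10²≡18, 11²≡39, 12²≡21, 13²≡5, 14²≡32, 15²≡20, 16²≡10, 17²≡2, 18²≡37, 19²≡33, 20²≡31 (mod 41).
So the quadratic residues mod 41 are {1, 2, 4, 5, 8, 9, 10, 16, 18, 20, 21, 23, 25, 31, 32, 33, 36, 37, 39, 40}.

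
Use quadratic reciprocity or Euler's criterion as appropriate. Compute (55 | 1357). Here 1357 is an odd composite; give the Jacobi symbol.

-1

Reciprocity: 55 ≡ 3 and 1357 ≡ 1 (mod 4), so (55/1357) = +(1357/55).
Reduce top mod 55: now compute (37/55).
Reciprocity: 37 ≡ 1 and 55 ≡ 3 (mod 4), so (37/55) = +(55/37).
Reduce top mod 37: now compute (18/37).
Pull out 2: since 37 ≡ 5 (mod 8), (2/37) = -1.
Reciprocity: 9 ≡ 1 and 37 ≡ 1 (mod 4), so (9/37) = +(37/9).
Reduce top mod 9: now compute (1/9).
Reached (1/9) = 1. Collecting the sign flips along the way, the symbol is -1.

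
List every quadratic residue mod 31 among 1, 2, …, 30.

1 2 4 5 7 8 9 10 14 16 18 19 20 25 28

Square k = 1,…,15 (k and 31−k give the same square):
1²=1, 2²=4, 3²=9, 4²=16, 5²=25, 6²≡5, 7²≡18, 8²≡2, 9²≡19, 10²≡7, 11²≡28, 12²≡20, 13²≡14, 14²≡10, 15²≡8 (mod 31).
So the quadratic residues mod 31 are {1, 2, 4, 5, 7, 8, 9, 10, 14, 16, 18, 19, 20, 25, 28}.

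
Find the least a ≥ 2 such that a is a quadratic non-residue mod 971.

2

(2/971) = −1, so 2 is the smallest positive non-residue mod 971.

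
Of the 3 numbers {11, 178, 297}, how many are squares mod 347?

2

(11/347) = +1 → QR.
(178/347) = -1 → non-residue.
(297/347) = +1 → QR.
Total quadratic residues among the 3: 2.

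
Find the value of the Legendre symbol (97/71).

-1

First reduce: 97 ≡ 26 (mod 71).
Pull out 2: since 71 ≡ 7 (mod 8), (2/71) = +1.
Reciprocity: 13 ≡ 1 and 71 ≡ 3 (mod 4), so (13/71) = +(71/13).
Reduce top mod 13: now compute (6/13).
Pull out 2: since 13 ≡ 5 (mod 8), (2/13) = -1.
Reciprocity: 3 ≡ 3 and 13 ≡ 1 (mod 4), so (3/13) = +(13/3).
Reduce top mod 3: now compute (1/3).
Reached (1/3) = 1. Collecting the sign flips along the way, the symbol is -1.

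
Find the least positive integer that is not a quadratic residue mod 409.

7

(2/409) = +1, so 2 is a residue.
(3/409) = +1, so 3 is a residue.
(4/409) = +1, so 4 is a residue.
(5/409) = +1, so 5 is a residue.
(6/409) = +1, so 6 is a residue.
(7/409) = −1, so 7 is the smallest positive non-residue mod 409.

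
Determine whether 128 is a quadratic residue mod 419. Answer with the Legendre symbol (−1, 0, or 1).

-1

Euler's criterion: (128/419) ≡ 128^209 (mod 419).
128^2 ≡ 43 (mod 419)
128^4 ≡ 173 (mod 419)
128^8 ≡ 180 (mod 419)
128^16 ≡ 137 (mod 419)
128^32 ≡ 333 (mod 419)
128^64 ≡ 273 (mod 419)
128^128 ≡ 366 (mod 419)
128^209 = 128^(128+64+16+1) ≡ 418 (mod 419).
Result is 418 ≡ −1, so (128/419) = −1.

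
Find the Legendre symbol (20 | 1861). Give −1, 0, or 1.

1

Pull out 2^2: since 1861 ≡ 5 (mod 8), (2/1861) = -1, so (2/1861)^2 = +1.
Reciprocity: 5 ≡ 1 and 1861 ≡ 1 (mod 4), so (5/1861) = +(1861/5).
Reduce top mod 5: now compute (1/5).
Reached (1/5) = 1. Collecting the sign flips along the way, the symbol is +1.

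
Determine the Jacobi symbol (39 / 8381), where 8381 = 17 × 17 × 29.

-1

Reciprocity: 39 ≡ 3 and 8381 ≡ 1 (mod 4), so (39/8381) = +(8381/39).
Reduce top mod 39: now compute (35/39).
Reciprocity: 35 ≡ 3 and 39 ≡ 3 (mod 4), so (35/39) = −(39/35).
Reduce top mod 35: now compute (4/35).
Pull out 2^2: since 35 ≡ 3 (mod 8), (2/35) = -1, so (2/35)^2 = +1.
Reached (1/35) = 1. Collecting the sign flips along the way, the symbol is -1.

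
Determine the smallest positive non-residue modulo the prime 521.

3

(2/521) = +1, so 2 is a residue.
(3/521) = −1, so 3 is the smallest positive non-residue mod 521.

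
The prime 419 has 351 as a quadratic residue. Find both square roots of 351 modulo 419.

Since 419 ≡ 3 (mod 4), a square root of 351 is 351^((419+1)/4) = 351^105 mod 419.
Repeated squaring: 351^2≡15, 351^4≡225, 351^8≡345, 351^16≡29, 351^32≡3, 351^64≡9 (mod 419).
351^105 = 351^(64+32+8+1) ≡ 108 (mod 419).
Check: 108² = 11664 ≡ 351 (mod 419). The two roots are 108 and 311.

108, 311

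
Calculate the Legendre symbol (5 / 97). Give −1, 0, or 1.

-1

Reciprocity: 5 ≡ 1 and 97 ≡ 1 (mod 4), so (5/97) = +(97/5).
Reduce top mod 5: now compute (2/5).
Pull out 2: since 5 ≡ 5 (mod 8), (2/5) = -1.
Reached (1/5) = 1. Collecting the sign flips along the way, the symbol is -1.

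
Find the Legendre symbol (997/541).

First reduce: 997 ≡ 456 (mod 541).
Pull out 2^3: since 541 ≡ 5 (mod 8), (2/541) = -1, so (2/541)^3 = -1.
Reciprocity: 57 ≡ 1 and 541 ≡ 1 (mod 4), so (57/541) = +(541/57).
Reduce top mod 57: now compute (28/57).
Pull out 2^2: since 57 ≡ 1 (mod 8), (2/57) = +1, so (2/57)^2 = +1.
Reciprocity: 7 ≡ 3 and 57 ≡ 1 (mod 4), so (7/57) = +(57/7).
Reduce top mod 7: now compute (1/7).
Reached (1/7) = 1. Collecting the sign flips along the way, the symbol is -1.

-1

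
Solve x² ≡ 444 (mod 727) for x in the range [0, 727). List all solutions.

Since 727 ≡ 3 (mod 4), a square root of 444 is 444^((727+1)/4) = 444^182 mod 727.
Repeated squaring: 444^2≡119, 444^4≡348, 444^8≡422, 444^16≡696, 444^32≡234, 444^64≡231, 444^128≡290 (mod 727).
444^182 = 444^(128+32+16+4+2) ≡ 491 (mod 727).
Check: 491² = 241081 ≡ 444 (mod 727). The two roots are 236 and 491.

236, 491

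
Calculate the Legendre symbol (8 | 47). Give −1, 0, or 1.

Euler's criterion: (8/47) ≡ 8^23 (mod 47).
8^2 ≡ 17 (mod 47)
8^4 ≡ 7 (mod 47)
8^8 ≡ 2 (mod 47)
8^16 ≡ 4 (mod 47)
8^23 = 8^(16+4+2+1) ≡ 1 (mod 47).
Result is 1, so (8/47) = 1.

1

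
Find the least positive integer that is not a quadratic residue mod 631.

3

(2/631) = +1, so 2 is a residue.
(3/631) = −1, so 3 is the smallest positive non-residue mod 631.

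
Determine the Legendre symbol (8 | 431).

1

Pull out 2^3: since 431 ≡ 7 (mod 8), (2/431) = +1, so (2/431)^3 = +1.
Reached (1/431) = 1. Collecting the sign flips along the way, the symbol is +1.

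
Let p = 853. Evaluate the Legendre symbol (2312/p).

First reduce: 2312 ≡ 606 (mod 853).
Pull out 2: since 853 ≡ 5 (mod 8), (2/853) = -1.
Reciprocity: 303 ≡ 3 and 853 ≡ 1 (mod 4), so (303/853) = +(853/303).
Reduce top mod 303: now compute (247/303).
Reciprocity: 247 ≡ 3 and 303 ≡ 3 (mod 4), so (247/303) = −(303/247).
Reduce top mod 247: now compute (56/247).
Pull out 2^3: since 247 ≡ 7 (mod 8), (2/247) = +1, so (2/247)^3 = +1.
Reciprocity: 7 ≡ 3 and 247 ≡ 3 (mod 4), so (7/247) = −(247/7).
Reduce top mod 7: now compute (2/7).
Pull out 2: since 7 ≡ 7 (mod 8), (2/7) = +1.
Reached (1/7) = 1. Collecting the sign flips along the way, the symbol is -1.

-1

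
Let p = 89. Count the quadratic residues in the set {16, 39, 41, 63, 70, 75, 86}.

(16/89) = +1 → QR.
(39/89) = +1 → QR.
(41/89) = -1 → non-residue.
(63/89) = -1 → non-residue.
(70/89) = -1 → non-residue.
(75/89) = -1 → non-residue.
(86/89) = -1 → non-residue.
Total quadratic residues among the 7: 2.

2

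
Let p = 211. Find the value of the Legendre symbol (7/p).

-1

Reciprocity: 7 ≡ 3 and 211 ≡ 3 (mod 4), so (7/211) = −(211/7).
Reduce top mod 7: now compute (1/7).
Reached (1/7) = 1. Collecting the sign flips along the way, the symbol is -1.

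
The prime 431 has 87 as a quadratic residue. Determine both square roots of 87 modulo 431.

Since 431 ≡ 3 (mod 4), a square root of 87 is 87^((431+1)/4) = 87^108 mod 431.
Repeated squaring: 87^2≡242, 87^4≡379, 87^8≡118, 87^16≡132, 87^32≡184, 87^64≡238 (mod 431).
87^108 = 87^(64+32+8+4) ≡ 100 (mod 431).
Check: 100² = 10000 ≡ 87 (mod 431). The two roots are 100 and 331.

100, 331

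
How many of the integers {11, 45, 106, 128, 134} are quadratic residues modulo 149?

1

(11/149) = -1 → non-residue.
(45/149) = +1 → QR.
(106/149) = -1 → non-residue.
(128/149) = -1 → non-residue.
(134/149) = -1 → non-residue.
Total quadratic residues among the 5: 1.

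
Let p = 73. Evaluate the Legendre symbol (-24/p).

1

First reduce: -24 ≡ 49 (mod 73).
Reciprocity: 49 ≡ 1 and 73 ≡ 1 (mod 4), so (49/73) = +(73/49).
Reduce top mod 49: now compute (24/49).
Pull out 2^3: since 49 ≡ 1 (mod 8), (2/49) = +1, so (2/49)^3 = +1.
Reciprocity: 3 ≡ 3 and 49 ≡ 1 (mod 4), so (3/49) = +(49/3).
Reduce top mod 3: now compute (1/3).
Reached (1/3) = 1. Collecting the sign flips along the way, the symbol is +1.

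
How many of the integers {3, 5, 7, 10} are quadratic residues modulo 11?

2

(3/11) = +1 → QR.
(5/11) = +1 → QR.
(7/11) = -1 → non-residue.
(10/11) = -1 → non-residue.
Total quadratic residues among the 4: 2.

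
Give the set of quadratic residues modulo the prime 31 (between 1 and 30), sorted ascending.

Square k = 1,…,15 (k and 31−k give the same square):
1²=1, 2²=4, 3²=9, 4²=16, 5²=25, 6²≡5, 7²≡18, 8²≡2, 9²≡19, 10²≡7, 11²≡28, 12²≡20, 13²≡14, 14²≡10, 15²≡8 (mod 31).
So the quadratic residues mod 31 are {1, 2, 4, 5, 7, 8, 9, 10, 14, 16, 18, 19, 20, 25, 28}.

1 2 4 5 7 8 9 10 14 16 18 19 20 25 28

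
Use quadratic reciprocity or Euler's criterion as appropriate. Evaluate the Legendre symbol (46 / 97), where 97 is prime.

-1

Pull out 2: since 97 ≡ 1 (mod 8), (2/97) = +1.
Reciprocity: 23 ≡ 3 and 97 ≡ 1 (mod 4), so (23/97) = +(97/23).
Reduce top mod 23: now compute (5/23).
Reciprocity: 5 ≡ 1 and 23 ≡ 3 (mod 4), so (5/23) = +(23/5).
Reduce top mod 5: now compute (3/5).
Reciprocity: 3 ≡ 3 and 5 ≡ 1 (mod 4), so (3/5) = +(5/3).
Reduce top mod 3: now compute (2/3).
Pull out 2: since 3 ≡ 3 (mod 8), (2/3) = -1.
Reached (1/3) = 1. Collecting the sign flips along the way, the symbol is -1.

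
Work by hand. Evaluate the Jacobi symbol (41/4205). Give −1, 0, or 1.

1

Reciprocity: 41 ≡ 1 and 4205 ≡ 1 (mod 4), so (41/4205) = +(4205/41).
Reduce top mod 41: now compute (23/41).
Reciprocity: 23 ≡ 3 and 41 ≡ 1 (mod 4), so (23/41) = +(41/23).
Reduce top mod 23: now compute (18/23).
Pull out 2: since 23 ≡ 7 (mod 8), (2/23) = +1.
Reciprocity: 9 ≡ 1 and 23 ≡ 3 (mod 4), so (9/23) = +(23/9).
Reduce top mod 9: now compute (5/9).
Reciprocity: 5 ≡ 1 and 9 ≡ 1 (mod 4), so (5/9) = +(9/5).
Reduce top mod 5: now compute (4/5).
Pull out 2^2: since 5 ≡ 5 (mod 8), (2/5) = -1, so (2/5)^2 = +1.
Reached (1/5) = 1. Collecting the sign flips along the way, the symbol is +1.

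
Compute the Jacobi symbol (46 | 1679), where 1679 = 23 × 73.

0

Pull out 2: since 1679 ≡ 7 (mod 8), (2/1679) = +1.
Reciprocity: 23 ≡ 3 and 1679 ≡ 3 (mod 4), so (23/1679) = −(1679/23).
Reduce top mod 23: now compute (0/23).
Top reduces to 0: gcd > 1, so the symbol is 0.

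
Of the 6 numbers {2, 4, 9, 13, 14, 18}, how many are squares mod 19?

2

(2/19) = -1 → non-residue.
(4/19) = +1 → QR.
(9/19) = +1 → QR.
(13/19) = -1 → non-residue.
(14/19) = -1 → non-residue.
(18/19) = -1 → non-residue.
Total quadratic residues among the 6: 2.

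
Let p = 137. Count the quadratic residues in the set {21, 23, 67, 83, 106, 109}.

1

(21/137) = -1 → non-residue.
(23/137) = -1 → non-residue.
(67/137) = -1 → non-residue.
(83/137) = -1 → non-residue.
(106/137) = -1 → non-residue.
(109/137) = +1 → QR.
Total quadratic residues among the 6: 1.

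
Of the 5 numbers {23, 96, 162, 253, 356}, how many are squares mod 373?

(23/373) = -1 → non-residue.
(96/373) = -1 → non-residue.
(162/373) = -1 → non-residue.
(253/373) = +1 → QR.
(356/373) = +1 → QR.
Total quadratic residues among the 5: 2.

2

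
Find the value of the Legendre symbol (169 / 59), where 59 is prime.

1

First reduce: 169 ≡ 51 (mod 59).
Reciprocity: 51 ≡ 3 and 59 ≡ 3 (mod 4), so (51/59) = −(59/51).
Reduce top mod 51: now compute (8/51).
Pull out 2^3: since 51 ≡ 3 (mod 8), (2/51) = -1, so (2/51)^3 = -1.
Reached (1/51) = 1. Collecting the sign flips along the way, the symbol is +1.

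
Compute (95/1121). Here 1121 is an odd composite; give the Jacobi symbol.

Reciprocity: 95 ≡ 3 and 1121 ≡ 1 (mod 4), so (95/1121) = +(1121/95).
Reduce top mod 95: now compute (76/95).
Pull out 2^2: since 95 ≡ 7 (mod 8), (2/95) = +1, so (2/95)^2 = +1.
Reciprocity: 19 ≡ 3 and 95 ≡ 3 (mod 4), so (19/95) = −(95/19).
Reduce top mod 19: now compute (0/19).
Top reduces to 0: gcd > 1, so the symbol is 0.

0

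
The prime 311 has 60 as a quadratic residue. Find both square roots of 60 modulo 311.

Since 311 ≡ 3 (mod 4), a square root of 60 is 60^((311+1)/4) = 60^78 mod 311.
Repeated squaring: 60^2≡179, 60^4≡8, 60^8≡64, 60^16≡53, 60^32≡10, 60^64≡100 (mod 311).
60^78 = 60^(64+8+4+2) ≡ 252 (mod 311).
Check: 252² = 63504 ≡ 60 (mod 311). The two roots are 59 and 252.

59, 252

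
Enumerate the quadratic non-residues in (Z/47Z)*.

Square k = 1,…,23 (k and 47−k give the same square):
1²=1, 2²=4, 3²=9, 4²=16, 5²=25, 6²=36, 7²≡2, 8²≡17, 9²≡34, 10²≡6, 11²≡27, 12²≡3, 13²≡28, 14²≡8, 15²≡37, 16²≡21, 17²≡7, 18²≡42, 19²≡32, 20²≡24, 21²≡18, 22²≡14, 23²≡12 (mod 47).
The residues are {1, 2, 3, 4, 6, 7, 8, 9, 12, 14, 16, 17, 18, 21, 24, 25, 27, 28, 32, 34, 36, 37, 42}; the non-residues are the remaining 23 nonzero classes.

5,10,11,13,15,19,20,22,23,26,29,30,31,33,35,38,39,40,41,43,44,45,46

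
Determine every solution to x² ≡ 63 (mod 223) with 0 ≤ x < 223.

78, 145

Since 223 ≡ 3 (mod 4), a square root of 63 is 63^((223+1)/4) = 63^56 mod 223.
Repeated squaring: 63^2≡178, 63^4≡18, 63^8≡101, 63^16≡166, 63^32≡127 (mod 223).
63^56 = 63^(32+16+8) ≡ 78 (mod 223).
Check: 78² = 6084 ≡ 63 (mod 223). The two roots are 78 and 145.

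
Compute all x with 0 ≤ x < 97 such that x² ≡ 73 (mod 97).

97 ≡ 1 (mod 4), so we find a root by search.
Trying successive values, 48² = 2304 ≡ 73 (mod 97). The other root is 97 − 48 = 49.

48, 49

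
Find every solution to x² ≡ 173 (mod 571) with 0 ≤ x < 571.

280, 291

Since 571 ≡ 3 (mod 4), a square root of 173 is 173^((571+1)/4) = 173^143 mod 571.
Repeated squaring: 173^2≡237, 173^4≡211, 173^8≡554, 173^16≡289, 173^32≡155, 173^64≡43, 173^128≡136 (mod 571).
173^143 = 173^(128+8+4+2+1) ≡ 280 (mod 571).
Check: 280² = 78400 ≡ 173 (mod 571). The two roots are 280 and 291.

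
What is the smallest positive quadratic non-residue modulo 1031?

(2/1031) = +1, so 2 is a residue.
(3/1031) = +1, so 3 is a residue.
(4/1031) = +1, so 4 is a residue.
(5/1031) = +1, so 5 is a residue.
(6/1031) = +1, so 6 is a residue.
(7/1031) = −1, so 7 is the smallest positive non-residue mod 1031.

7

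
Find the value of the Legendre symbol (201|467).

Reciprocity: 201 ≡ 1 and 467 ≡ 3 (mod 4), so (201/467) = +(467/201).
Reduce top mod 201: now compute (65/201).
Reciprocity: 65 ≡ 1 and 201 ≡ 1 (mod 4), so (65/201) = +(201/65).
Reduce top mod 65: now compute (6/65).
Pull out 2: since 65 ≡ 1 (mod 8), (2/65) = +1.
Reciprocity: 3 ≡ 3 and 65 ≡ 1 (mod 4), so (3/65) = +(65/3).
Reduce top mod 3: now compute (2/3).
Pull out 2: since 3 ≡ 3 (mod 8), (2/3) = -1.
Reached (1/3) = 1. Collecting the sign flips along the way, the symbol is -1.

-1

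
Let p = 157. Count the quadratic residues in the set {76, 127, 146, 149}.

(76/157) = +1 → QR.
(127/157) = +1 → QR.
(146/157) = +1 → QR.
(149/157) = -1 → non-residue.
Total quadratic residues among the 4: 3.

3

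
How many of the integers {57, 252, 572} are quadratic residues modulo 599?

1

(57/599) = +1 → QR.
(252/599) = -1 → non-residue.
(572/599) = -1 → non-residue.
Total quadratic residues among the 3: 1.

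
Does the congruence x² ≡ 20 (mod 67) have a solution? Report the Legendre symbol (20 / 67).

Euler's criterion: (20/67) ≡ 20^33 (mod 67).
20^2 ≡ 65 (mod 67)
20^4 ≡ 4 (mod 67)
20^8 ≡ 16 (mod 67)
20^16 ≡ 55 (mod 67)
20^32 ≡ 10 (mod 67)
20^33 = 20^(32+1) ≡ 66 (mod 67).
Result is 66 ≡ −1, so (20/67) = −1.

-1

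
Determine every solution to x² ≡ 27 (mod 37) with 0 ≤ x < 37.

8, 29

37 ≡ 1 (mod 4), so we find a root by search.
Trying successive values, 8² = 64 ≡ 27 (mod 37). The other root is 37 − 8 = 29.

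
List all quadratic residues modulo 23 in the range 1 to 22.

Square k = 1,…,11 (k and 23−k give the same square):
1²=1, 2²=4, 3²=9, 4²=16, 5²≡2, 6²≡13, 7²≡3, 8²≡18, 9²≡12, 10²≡8, 11²≡6 (mod 23).
So the quadratic residues mod 23 are {1, 2, 3, 4, 6, 8, 9, 12, 13, 16, 18}.

1 2 3 4 6 8 9 12 13 16 18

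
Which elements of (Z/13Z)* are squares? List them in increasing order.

Square k = 1,…,6 (k and 13−k give the same square):
1²=1, 2²=4, 3²=9, 4²≡3, 5²≡12, 6²≡10 (mod 13).
So the quadratic residues mod 13 are {1, 3, 4, 9, 10, 12}.

1 3 4 9 10 12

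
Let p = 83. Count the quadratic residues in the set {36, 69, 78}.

(36/83) = +1 → QR.
(69/83) = +1 → QR.
(78/83) = +1 → QR.
Total quadratic residues among the 3: 3.

3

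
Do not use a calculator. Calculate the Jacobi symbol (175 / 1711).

Reciprocity: 175 ≡ 3 and 1711 ≡ 3 (mod 4), so (175/1711) = −(1711/175).
Reduce top mod 175: now compute (136/175).
Pull out 2^3: since 175 ≡ 7 (mod 8), (2/175) = +1, so (2/175)^3 = +1.
Reciprocity: 17 ≡ 1 and 175 ≡ 3 (mod 4), so (17/175) = +(175/17).
Reduce top mod 17: now compute (5/17).
Reciprocity: 5 ≡ 1 and 17 ≡ 1 (mod 4), so (5/17) = +(17/5).
Reduce top mod 5: now compute (2/5).
Pull out 2: since 5 ≡ 5 (mod 8), (2/5) = -1.
Reached (1/5) = 1. Collecting the sign flips along the way, the symbol is +1.

1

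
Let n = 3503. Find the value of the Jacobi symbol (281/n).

Reciprocity: 281 ≡ 1 and 3503 ≡ 3 (mod 4), so (281/3503) = +(3503/281).
Reduce top mod 281: now compute (131/281).
Reciprocity: 131 ≡ 3 and 281 ≡ 1 (mod 4), so (131/281) = +(281/131).
Reduce top mod 131: now compute (19/131).
Reciprocity: 19 ≡ 3 and 131 ≡ 3 (mod 4), so (19/131) = −(131/19).
Reduce top mod 19: now compute (17/19).
Reciprocity: 17 ≡ 1 and 19 ≡ 3 (mod 4), so (17/19) = +(19/17).
Reduce top mod 17: now compute (2/17).
Pull out 2: since 17 ≡ 1 (mod 8), (2/17) = +1.
Reached (1/17) = 1. Collecting the sign flips along the way, the symbol is -1.

-1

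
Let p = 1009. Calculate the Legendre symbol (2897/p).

First reduce: 2897 ≡ 879 (mod 1009).
Reciprocity: 879 ≡ 3 and 1009 ≡ 1 (mod 4), so (879/1009) = +(1009/879).
Reduce top mod 879: now compute (130/879).
Pull out 2: since 879 ≡ 7 (mod 8), (2/879) = +1.
Reciprocity: 65 ≡ 1 and 879 ≡ 3 (mod 4), so (65/879) = +(879/65).
Reduce top mod 65: now compute (34/65).
Pull out 2: since 65 ≡ 1 (mod 8), (2/65) = +1.
Reciprocity: 17 ≡ 1 and 65 ≡ 1 (mod 4), so (17/65) = +(65/17).
Reduce top mod 17: now compute (14/17).
Pull out 2: since 17 ≡ 1 (mod 8), (2/17) = +1.
Reciprocity: 7 ≡ 3 and 17 ≡ 1 (mod 4), so (7/17) = +(17/7).
Reduce top mod 7: now compute (3/7).
Reciprocity: 3 ≡ 3 and 7 ≡ 3 (mod 4), so (3/7) = −(7/3).
Reduce top mod 3: now compute (1/3).
Reached (1/3) = 1. Collecting the sign flips along the way, the symbol is -1.

-1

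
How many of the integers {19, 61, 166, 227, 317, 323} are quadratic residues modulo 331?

2

(19/331) = +1 → QR.
(61/331) = -1 → non-residue.
(166/331) = -1 → non-residue.
(227/331) = -1 → non-residue.
(317/331) = -1 → non-residue.
(323/331) = +1 → QR.
Total quadratic residues among the 6: 2.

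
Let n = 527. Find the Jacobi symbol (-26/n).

First reduce: -26 ≡ 501 (mod 527).
Reciprocity: 501 ≡ 1 and 527 ≡ 3 (mod 4), so (501/527) = +(527/501).
Reduce top mod 501: now compute (26/501).
Pull out 2: since 501 ≡ 5 (mod 8), (2/501) = -1.
Reciprocity: 13 ≡ 1 and 501 ≡ 1 (mod 4), so (13/501) = +(501/13).
Reduce top mod 13: now compute (7/13).
Reciprocity: 7 ≡ 3 and 13 ≡ 1 (mod 4), so (7/13) = +(13/7).
Reduce top mod 7: now compute (6/7).
Pull out 2: since 7 ≡ 7 (mod 8), (2/7) = +1.
Reciprocity: 3 ≡ 3 and 7 ≡ 3 (mod 4), so (3/7) = −(7/3).
Reduce top mod 3: now compute (1/3).
Reached (1/3) = 1. Collecting the sign flips along the way, the symbol is +1.

1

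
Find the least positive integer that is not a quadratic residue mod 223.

(2/223) = +1, so 2 is a residue.
(3/223) = −1, so 3 is the smallest positive non-residue mod 223.

3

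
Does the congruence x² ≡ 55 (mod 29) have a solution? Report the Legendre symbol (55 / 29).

-1

Euler's criterion: (55/29) ≡ 26^14 (mod 29).
26^2 ≡ 9 (mod 29)
26^4 ≡ 23 (mod 29)
26^8 ≡ 7 (mod 29)
26^14 = 26^(8+4+2) ≡ 28 (mod 29).
Result is 28 ≡ −1, so (55/29) = −1.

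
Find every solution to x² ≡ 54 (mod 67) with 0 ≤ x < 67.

Since 67 ≡ 3 (mod 4), a square root of 54 is 54^((67+1)/4) = 54^17 mod 67.
Repeated squaring: 54^2≡35, 54^4≡19, 54^8≡26, 54^16≡6 (mod 67).
54^17 = 54^(16+1) ≡ 56 (mod 67).
Check: 56² = 3136 ≡ 54 (mod 67). The two roots are 11 and 56.

11, 56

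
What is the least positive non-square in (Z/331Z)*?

(2/331) = −1, so 2 is the smallest positive non-residue mod 331.

2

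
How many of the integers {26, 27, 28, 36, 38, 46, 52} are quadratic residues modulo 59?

(26/59) = +1 → QR.
(27/59) = +1 → QR.
(28/59) = +1 → QR.
(36/59) = +1 → QR.
(38/59) = -1 → non-residue.
(46/59) = +1 → QR.
(52/59) = -1 → non-residue.
Total quadratic residues among the 7: 5.

5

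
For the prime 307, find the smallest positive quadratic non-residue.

(2/307) = −1, so 2 is the smallest positive non-residue mod 307.

2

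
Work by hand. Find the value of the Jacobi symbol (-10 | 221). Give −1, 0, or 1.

First reduce: -10 ≡ 211 (mod 221).
Reciprocity: 211 ≡ 3 and 221 ≡ 1 (mod 4), so (211/221) = +(221/211).
Reduce top mod 211: now compute (10/211).
Pull out 2: since 211 ≡ 3 (mod 8), (2/211) = -1.
Reciprocity: 5 ≡ 1 and 211 ≡ 3 (mod 4), so (5/211) = +(211/5).
Reduce top mod 5: now compute (1/5).
Reached (1/5) = 1. Collecting the sign flips along the way, the symbol is -1.

-1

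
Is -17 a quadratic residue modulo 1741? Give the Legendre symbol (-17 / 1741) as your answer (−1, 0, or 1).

-1

First reduce: -17 ≡ 1724 (mod 1741).
Pull out 2^2: since 1741 ≡ 5 (mod 8), (2/1741) = -1, so (2/1741)^2 = +1.
Reciprocity: 431 ≡ 3 and 1741 ≡ 1 (mod 4), so (431/1741) = +(1741/431).
Reduce top mod 431: now compute (17/431).
Reciprocity: 17 ≡ 1 and 431 ≡ 3 (mod 4), so (17/431) = +(431/17).
Reduce top mod 17: now compute (6/17).
Pull out 2: since 17 ≡ 1 (mod 8), (2/17) = +1.
Reciprocity: 3 ≡ 3 and 17 ≡ 1 (mod 4), so (3/17) = +(17/3).
Reduce top mod 3: now compute (2/3).
Pull out 2: since 3 ≡ 3 (mod 8), (2/3) = -1.
Reached (1/3) = 1. Collecting the sign flips along the way, the symbol is -1.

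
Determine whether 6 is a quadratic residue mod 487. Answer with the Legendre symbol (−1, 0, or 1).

-1

Pull out 2: since 487 ≡ 7 (mod 8), (2/487) = +1.
Reciprocity: 3 ≡ 3 and 487 ≡ 3 (mod 4), so (3/487) = −(487/3).
Reduce top mod 3: now compute (1/3).
Reached (1/3) = 1. Collecting the sign flips along the way, the symbol is -1.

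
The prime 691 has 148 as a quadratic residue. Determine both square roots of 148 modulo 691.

Since 691 ≡ 3 (mod 4), a square root of 148 is 148^((691+1)/4) = 148^173 mod 691.
Repeated squaring: 148^2≡483, 148^4≡422, 148^8≡497, 148^16≡322, 148^32≡34, 148^64≡465, 148^128≡633 (mod 691).
148^173 = 148^(128+32+8+4+1) ≡ 209 (mod 691).
Check: 209² = 43681 ≡ 148 (mod 691). The two roots are 209 and 482.

209, 482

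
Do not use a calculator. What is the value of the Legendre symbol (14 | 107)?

1

Euler's criterion: (14/107) ≡ 14^53 (mod 107).
14^2 ≡ 89 (mod 107)
14^4 ≡ 3 (mod 107)
14^8 ≡ 9 (mod 107)
14^16 ≡ 81 (mod 107)
14^32 ≡ 34 (mod 107)
14^53 = 14^(32+16+4+1) ≡ 1 (mod 107).
Result is 1, so (14/107) = 1.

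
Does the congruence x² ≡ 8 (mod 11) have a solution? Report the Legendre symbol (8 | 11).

Pull out 2^3: since 11 ≡ 3 (mod 8), (2/11) = -1, so (2/11)^3 = -1.
Reached (1/11) = 1. Collecting the sign flips along the way, the symbol is -1.

-1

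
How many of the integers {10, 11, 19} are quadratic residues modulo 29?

0

(10/29) = -1 → non-residue.
(11/29) = -1 → non-residue.
(19/29) = -1 → non-residue.
Total quadratic residues among the 3: 0.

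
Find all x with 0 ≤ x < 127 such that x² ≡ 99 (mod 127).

Since 127 ≡ 3 (mod 4), a square root of 99 is 99^((127+1)/4) = 99^32 mod 127.
Repeated squaring: 99^2≡22, 99^4≡103, 99^8≡68, 99^16≡52, 99^32≡37 (mod 127).
99^32 = 99^(32) ≡ 37 (mod 127).
Check: 37² = 1369 ≡ 99 (mod 127). The two roots are 37 and 90.

37, 90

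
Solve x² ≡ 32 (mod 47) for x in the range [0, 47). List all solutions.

19, 28

Since 47 ≡ 3 (mod 4), a square root of 32 is 32^((47+1)/4) = 32^12 mod 47.
Repeated squaring: 32^2≡37, 32^4≡6, 32^8≡36 (mod 47).
32^12 = 32^(8+4) ≡ 28 (mod 47).
Check: 28² = 784 ≡ 32 (mod 47). The two roots are 19 and 28.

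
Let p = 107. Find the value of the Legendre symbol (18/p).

Euler's criterion: (18/107) ≡ 18^53 (mod 107).
18^2 ≡ 3 (mod 107)
18^4 ≡ 9 (mod 107)
18^8 ≡ 81 (mod 107)
18^16 ≡ 34 (mod 107)
18^32 ≡ 86 (mod 107)
18^53 = 18^(32+16+4+1) ≡ 106 (mod 107).
Result is 106 ≡ −1, so (18/107) = −1.

-1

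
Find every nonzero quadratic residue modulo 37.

1,3,4,7,9,10,11,12,16,21,25,26,27,28,30,33,34,36

Square k = 1,…,18 (k and 37−k give the same square):
1²=1, 2²=4, 3²=9, 4²=16, 5²=25, 6²=36, 7²≡12, 8²≡27, 9²≡7, 10²≡26, 11²≡10, 12²≡33, 13²≡21, 14²≡11, 15²≡3, 16²≡34, 17²≡30, 18²≡28 (mod 37).
So the quadratic residues mod 37 are {1, 3, 4, 7, 9, 10, 11, 12, 16, 21, 25, 26, 27, 28, 30, 33, 34, 36}.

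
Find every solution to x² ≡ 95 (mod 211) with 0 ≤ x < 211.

99, 112

Since 211 ≡ 3 (mod 4), a square root of 95 is 95^((211+1)/4) = 95^53 mod 211.
Repeated squaring: 95^2≡163, 95^4≡194, 95^8≡78, 95^16≡176, 95^32≡170 (mod 211).
95^53 = 95^(32+16+4+1) ≡ 99 (mod 211).
Check: 99² = 9801 ≡ 95 (mod 211). The two roots are 99 and 112.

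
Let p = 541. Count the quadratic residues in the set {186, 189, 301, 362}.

(186/541) = -1 → non-residue.
(189/541) = +1 → QR.
(301/541) = +1 → QR.
(362/541) = +1 → QR.
Total quadratic residues among the 4: 3.

3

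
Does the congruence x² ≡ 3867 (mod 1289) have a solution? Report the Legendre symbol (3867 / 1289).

First reduce: 3867 ≡ 0 (mod 1289).
Top reduces to 0: gcd > 1, so the symbol is 0.

0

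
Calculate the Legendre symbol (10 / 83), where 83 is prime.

Euler's criterion: (10/83) ≡ 10^41 (mod 83).
10^2 ≡ 17 (mod 83)
10^4 ≡ 40 (mod 83)
10^8 ≡ 23 (mod 83)
10^16 ≡ 31 (mod 83)
10^32 ≡ 48 (mod 83)
10^41 = 10^(32+8+1) ≡ 1 (mod 83).
Result is 1, so (10/83) = 1.

1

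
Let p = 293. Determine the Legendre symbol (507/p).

-1

First reduce: 507 ≡ 214 (mod 293).
Pull out 2: since 293 ≡ 5 (mod 8), (2/293) = -1.
Reciprocity: 107 ≡ 3 and 293 ≡ 1 (mod 4), so (107/293) = +(293/107).
Reduce top mod 107: now compute (79/107).
Reciprocity: 79 ≡ 3 and 107 ≡ 3 (mod 4), so (79/107) = −(107/79).
Reduce top mod 79: now compute (28/79).
Pull out 2^2: since 79 ≡ 7 (mod 8), (2/79) = +1, so (2/79)^2 = +1.
Reciprocity: 7 ≡ 3 and 79 ≡ 3 (mod 4), so (7/79) = −(79/7).
Reduce top mod 7: now compute (2/7).
Pull out 2: since 7 ≡ 7 (mod 8), (2/7) = +1.
Reached (1/7) = 1. Collecting the sign flips along the way, the symbol is -1.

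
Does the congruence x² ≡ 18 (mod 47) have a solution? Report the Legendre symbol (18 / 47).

1

Pull out 2: since 47 ≡ 7 (mod 8), (2/47) = +1.
Reciprocity: 9 ≡ 1 and 47 ≡ 3 (mod 4), so (9/47) = +(47/9).
Reduce top mod 9: now compute (2/9).
Pull out 2: since 9 ≡ 1 (mod 8), (2/9) = +1.
Reached (1/9) = 1. Collecting the sign flips along the way, the symbol is +1.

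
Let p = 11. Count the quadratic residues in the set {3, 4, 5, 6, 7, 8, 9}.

(3/11) = +1 → QR.
(4/11) = +1 → QR.
(5/11) = +1 → QR.
(6/11) = -1 → non-residue.
(7/11) = -1 → non-residue.
(8/11) = -1 → non-residue.
(9/11) = +1 → QR.
Total quadratic residues among the 7: 4.

4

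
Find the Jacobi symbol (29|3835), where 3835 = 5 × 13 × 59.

1

Reciprocity: 29 ≡ 1 and 3835 ≡ 3 (mod 4), so (29/3835) = +(3835/29).
Reduce top mod 29: now compute (7/29).
Reciprocity: 7 ≡ 3 and 29 ≡ 1 (mod 4), so (7/29) = +(29/7).
Reduce top mod 7: now compute (1/7).
Reached (1/7) = 1. Collecting the sign flips along the way, the symbol is +1.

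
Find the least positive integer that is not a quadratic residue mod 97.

5

(2/97) = +1, so 2 is a residue.
(3/97) = +1, so 3 is a residue.
(4/97) = +1, so 4 is a residue.
(5/97) = −1, so 5 is the smallest positive non-residue mod 97.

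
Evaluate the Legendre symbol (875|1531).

1

Reciprocity: 875 ≡ 3 and 1531 ≡ 3 (mod 4), so (875/1531) = −(1531/875).
Reduce top mod 875: now compute (656/875).
Pull out 2^4: since 875 ≡ 3 (mod 8), (2/875) = -1, so (2/875)^4 = +1.
Reciprocity: 41 ≡ 1 and 875 ≡ 3 (mod 4), so (41/875) = +(875/41).
Reduce top mod 41: now compute (14/41).
Pull out 2: since 41 ≡ 1 (mod 8), (2/41) = +1.
Reciprocity: 7 ≡ 3 and 41 ≡ 1 (mod 4), so (7/41) = +(41/7).
Reduce top mod 7: now compute (6/7).
Pull out 2: since 7 ≡ 7 (mod 8), (2/7) = +1.
Reciprocity: 3 ≡ 3 and 7 ≡ 3 (mod 4), so (3/7) = −(7/3).
Reduce top mod 3: now compute (1/3).
Reached (1/3) = 1. Collecting the sign flips along the way, the symbol is +1.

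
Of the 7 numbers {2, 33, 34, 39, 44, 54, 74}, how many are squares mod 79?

(2/79) = +1 → QR.
(33/79) = -1 → non-residue.
(34/79) = -1 → non-residue.
(39/79) = -1 → non-residue.
(44/79) = +1 → QR.
(54/79) = -1 → non-residue.
(74/79) = -1 → non-residue.
Total quadratic residues among the 7: 2.

2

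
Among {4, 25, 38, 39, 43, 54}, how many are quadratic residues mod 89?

(4/89) = +1 → QR.
(25/89) = +1 → QR.
(38/89) = -1 → non-residue.
(39/89) = +1 → QR.
(43/89) = -1 → non-residue.
(54/89) = -1 → non-residue.
Total quadratic residues among the 6: 3.

3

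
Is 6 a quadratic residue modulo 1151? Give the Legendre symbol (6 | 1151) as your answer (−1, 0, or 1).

Pull out 2: since 1151 ≡ 7 (mod 8), (2/1151) = +1.
Reciprocity: 3 ≡ 3 and 1151 ≡ 3 (mod 4), so (3/1151) = −(1151/3).
Reduce top mod 3: now compute (2/3).
Pull out 2: since 3 ≡ 3 (mod 8), (2/3) = -1.
Reached (1/3) = 1. Collecting the sign flips along the way, the symbol is +1.

1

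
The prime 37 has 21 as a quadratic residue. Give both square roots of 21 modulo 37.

13, 24

37 ≡ 1 (mod 4), so we find a root by search.
Trying successive values, 13² = 169 ≡ 21 (mod 37). The other root is 37 − 13 = 24.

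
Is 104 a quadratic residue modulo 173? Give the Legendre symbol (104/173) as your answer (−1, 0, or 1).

Euler's criterion: (104/173) ≡ 104^86 (mod 173).
104^2 ≡ 90 (mod 173)
104^4 ≡ 142 (mod 173)
104^8 ≡ 96 (mod 173)
104^16 ≡ 47 (mod 173)
104^32 ≡ 133 (mod 173)
104^64 ≡ 43 (mod 173)
104^86 = 104^(64+16+4+2) ≡ 172 (mod 173).
Result is 172 ≡ −1, so (104/173) = −1.

-1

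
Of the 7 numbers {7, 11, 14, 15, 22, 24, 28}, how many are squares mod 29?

(7/29) = +1 → QR.
(11/29) = -1 → non-residue.
(14/29) = -1 → non-residue.
(15/29) = -1 → non-residue.
(22/29) = +1 → QR.
(24/29) = +1 → QR.
(28/29) = +1 → QR.
Total quadratic residues among the 7: 4.

4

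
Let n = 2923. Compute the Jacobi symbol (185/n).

0

Reciprocity: 185 ≡ 1 and 2923 ≡ 3 (mod 4), so (185/2923) = +(2923/185).
Reduce top mod 185: now compute (148/185).
Pull out 2^2: since 185 ≡ 1 (mod 8), (2/185) = +1, so (2/185)^2 = +1.
Reciprocity: 37 ≡ 1 and 185 ≡ 1 (mod 4), so (37/185) = +(185/37).
Reduce top mod 37: now compute (0/37).
Top reduces to 0: gcd > 1, so the symbol is 0.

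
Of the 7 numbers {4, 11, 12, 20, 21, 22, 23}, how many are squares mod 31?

2

(4/31) = +1 → QR.
(11/31) = -1 → non-residue.
(12/31) = -1 → non-residue.
(20/31) = +1 → QR.
(21/31) = -1 → non-residue.
(22/31) = -1 → non-residue.
(23/31) = -1 → non-residue.
Total quadratic residues among the 7: 2.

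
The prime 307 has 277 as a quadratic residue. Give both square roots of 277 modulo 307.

Since 307 ≡ 3 (mod 4), a square root of 277 is 277^((307+1)/4) = 277^77 mod 307.
Repeated squaring: 277^2≡286, 277^4≡134, 277^8≡150, 277^16≡89, 277^32≡246, 277^64≡37 (mod 307).
277^77 = 277^(64+8+4+1) ≡ 225 (mod 307).
Check: 225² = 50625 ≡ 277 (mod 307). The two roots are 82 and 225.

82, 225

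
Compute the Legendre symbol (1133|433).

Euler's criterion: (1133/433) ≡ 267^216 (mod 433).
267^2 ≡ 277 (mod 433)
267^4 ≡ 88 (mod 433)
267^8 ≡ 383 (mod 433)
267^16 ≡ 335 (mod 433)
267^32 ≡ 78 (mod 433)
267^64 ≡ 22 (mod 433)
267^128 ≡ 51 (mod 433)
267^216 = 267^(128+64+16+8) ≡ 432 (mod 433).
Result is 432 ≡ −1, so (1133/433) = −1.

-1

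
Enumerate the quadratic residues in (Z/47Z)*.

Square k = 1,…,23 (k and 47−k give the same square):
1²=1, 2²=4, 3²=9, 4²=16, 5²=25, 6²=36, 7²≡2, 8²≡17, 9²≡34, 10²≡6, 11²≡27, 12²≡3, 13²≡28, 14²≡8, 15²≡37, 16²≡21, 17²≡7, 18²≡42, 19²≡32, 20²≡24, 21²≡18, 22²≡14, 23²≡12 (mod 47).
So the quadratic residues mod 47 are {1, 2, 3, 4, 6, 7, 8, 9, 12, 14, 16, 17, 18, 21, 24, 25, 27, 28, 32, 34, 36, 37, 42}.

1, 2, 3, 4, 6, 7, 8, 9, 12, 14, 16, 17, 18, 21, 24, 25, 27, 28, 32, 34, 36, 37, 42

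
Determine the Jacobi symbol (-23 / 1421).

First reduce: -23 ≡ 1398 (mod 1421).
Pull out 2: since 1421 ≡ 5 (mod 8), (2/1421) = -1.
Reciprocity: 699 ≡ 3 and 1421 ≡ 1 (mod 4), so (699/1421) = +(1421/699).
Reduce top mod 699: now compute (23/699).
Reciprocity: 23 ≡ 3 and 699 ≡ 3 (mod 4), so (23/699) = −(699/23).
Reduce top mod 23: now compute (9/23).
Reciprocity: 9 ≡ 1 and 23 ≡ 3 (mod 4), so (9/23) = +(23/9).
Reduce top mod 9: now compute (5/9).
Reciprocity: 5 ≡ 1 and 9 ≡ 1 (mod 4), so (5/9) = +(9/5).
Reduce top mod 5: now compute (4/5).
Pull out 2^2: since 5 ≡ 5 (mod 8), (2/5) = -1, so (2/5)^2 = +1.
Reached (1/5) = 1. Collecting the sign flips along the way, the symbol is +1.

1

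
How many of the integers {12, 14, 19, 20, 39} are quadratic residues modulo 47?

(12/47) = +1 → QR.
(14/47) = +1 → QR.
(19/47) = -1 → non-residue.
(20/47) = -1 → non-residue.
(39/47) = -1 → non-residue.
Total quadratic residues among the 5: 2.

2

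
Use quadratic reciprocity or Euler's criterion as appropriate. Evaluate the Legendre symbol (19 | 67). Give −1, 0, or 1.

Reciprocity: 19 ≡ 3 and 67 ≡ 3 (mod 4), so (19/67) = −(67/19).
Reduce top mod 19: now compute (10/19).
Pull out 2: since 19 ≡ 3 (mod 8), (2/19) = -1.
Reciprocity: 5 ≡ 1 and 19 ≡ 3 (mod 4), so (5/19) = +(19/5).
Reduce top mod 5: now compute (4/5).
Pull out 2^2: since 5 ≡ 5 (mod 8), (2/5) = -1, so (2/5)^2 = +1.
Reached (1/5) = 1. Collecting the sign flips along the way, the symbol is +1.

1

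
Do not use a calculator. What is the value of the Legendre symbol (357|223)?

Euler's criterion: (357/223) ≡ 134^111 (mod 223).
134^2 ≡ 116 (mod 223)
134^4 ≡ 76 (mod 223)
134^8 ≡ 201 (mod 223)
134^16 ≡ 38 (mod 223)
134^32 ≡ 106 (mod 223)
134^64 ≡ 86 (mod 223)
134^111 = 134^(64+32+8+4+2+1) ≡ 222 (mod 223).
Result is 222 ≡ −1, so (357/223) = −1.

-1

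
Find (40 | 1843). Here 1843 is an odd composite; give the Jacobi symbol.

Pull out 2^3: since 1843 ≡ 3 (mod 8), (2/1843) = -1, so (2/1843)^3 = -1.
Reciprocity: 5 ≡ 1 and 1843 ≡ 3 (mod 4), so (5/1843) = +(1843/5).
Reduce top mod 5: now compute (3/5).
Reciprocity: 3 ≡ 3 and 5 ≡ 1 (mod 4), so (3/5) = +(5/3).
Reduce top mod 3: now compute (2/3).
Pull out 2: since 3 ≡ 3 (mod 8), (2/3) = -1.
Reached (1/3) = 1. Collecting the sign flips along the way, the symbol is +1.

1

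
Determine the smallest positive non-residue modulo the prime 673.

(2/673) = +1, so 2 is a residue.
(3/673) = +1, so 3 is a residue.
(4/673) = +1, so 4 is a residue.
(5/673) = −1, so 5 is the smallest positive non-residue mod 673.

5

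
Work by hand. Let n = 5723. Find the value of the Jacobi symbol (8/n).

-1

Pull out 2^3: since 5723 ≡ 3 (mod 8), (2/5723) = -1, so (2/5723)^3 = -1.
Reached (1/5723) = 1. Collecting the sign flips along the way, the symbol is -1.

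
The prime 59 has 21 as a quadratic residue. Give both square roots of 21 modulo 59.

Since 59 ≡ 3 (mod 4), a square root of 21 is 21^((59+1)/4) = 21^15 mod 59.
Repeated squaring: 21^2≡28, 21^4≡17, 21^8≡53 (mod 59).
21^15 = 21^(8+4+2+1) ≡ 27 (mod 59).
Check: 27² = 729 ≡ 21 (mod 59). The two roots are 27 and 32.

27, 32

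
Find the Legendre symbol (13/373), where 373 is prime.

Reciprocity: 13 ≡ 1 and 373 ≡ 1 (mod 4), so (13/373) = +(373/13).
Reduce top mod 13: now compute (9/13).
Reciprocity: 9 ≡ 1 and 13 ≡ 1 (mod 4), so (9/13) = +(13/9).
Reduce top mod 9: now compute (4/9).
Pull out 2^2: since 9 ≡ 1 (mod 8), (2/9) = +1, so (2/9)^2 = +1.
Reached (1/9) = 1. Collecting the sign flips along the way, the symbol is +1.

1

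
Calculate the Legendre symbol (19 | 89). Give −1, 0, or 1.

Euler's criterion: (19/89) ≡ 19^44 (mod 89).
19^2 ≡ 5 (mod 89)
19^4 ≡ 25 (mod 89)
19^8 ≡ 2 (mod 89)
19^16 ≡ 4 (mod 89)
19^32 ≡ 16 (mod 89)
19^44 = 19^(32+8+4) ≡ 88 (mod 89).
Result is 88 ≡ −1, so (19/89) = −1.

-1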